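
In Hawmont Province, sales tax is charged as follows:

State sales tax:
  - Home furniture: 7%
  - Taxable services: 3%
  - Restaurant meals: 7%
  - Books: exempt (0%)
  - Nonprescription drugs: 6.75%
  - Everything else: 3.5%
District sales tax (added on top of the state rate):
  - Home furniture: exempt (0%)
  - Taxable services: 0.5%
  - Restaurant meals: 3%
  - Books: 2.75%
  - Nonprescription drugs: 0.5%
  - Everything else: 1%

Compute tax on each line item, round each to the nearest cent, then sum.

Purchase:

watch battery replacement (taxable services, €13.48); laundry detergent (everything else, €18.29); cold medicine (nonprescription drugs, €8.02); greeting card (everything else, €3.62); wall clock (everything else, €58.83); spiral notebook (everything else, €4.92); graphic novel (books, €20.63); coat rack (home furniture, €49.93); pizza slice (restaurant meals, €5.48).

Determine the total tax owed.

€9.52

Watch battery replacement €13.48: taxable services → 3% + 0.5% district = 3.5% → €0.47
Laundry detergent €18.29: everything else → 3.5% + 1% district = 4.5% → €0.82
Cold medicine €8.02: nonprescription drugs → 6.75% + 0.5% district = 7.25% → €0.58
Greeting card €3.62: everything else → 3.5% + 1% district = 4.5% → €0.16
Wall clock €58.83: everything else → 3.5% + 1% district = 4.5% → €2.65
Spiral notebook €4.92: everything else → 3.5% + 1% district = 4.5% → €0.22
Graphic novel €20.63: books → 0% + 2.75% district = 2.75% → €0.57
Coat rack €49.93: home furniture → 7% + 0% district = 7% → €3.50
Pizza slice €5.48: restaurant meals → 7% + 3% district = 10% → €0.55
Total tax = €0.47 + €0.82 + €0.58 + €0.16 + €2.65 + €0.22 + €0.57 + €3.50 + €0.55 = €9.52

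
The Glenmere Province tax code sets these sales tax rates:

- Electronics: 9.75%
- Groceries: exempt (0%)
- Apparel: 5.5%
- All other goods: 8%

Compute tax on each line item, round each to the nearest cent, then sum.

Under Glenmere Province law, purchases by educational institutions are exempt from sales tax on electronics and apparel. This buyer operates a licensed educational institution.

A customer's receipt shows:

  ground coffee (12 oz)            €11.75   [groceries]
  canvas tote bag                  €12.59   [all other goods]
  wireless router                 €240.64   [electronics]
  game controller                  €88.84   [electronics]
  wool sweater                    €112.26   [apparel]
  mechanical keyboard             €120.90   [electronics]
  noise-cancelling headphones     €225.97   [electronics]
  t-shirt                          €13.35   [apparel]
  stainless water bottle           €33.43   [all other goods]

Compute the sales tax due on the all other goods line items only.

Canvas tote bag €12.59: all other goods → 8% → €1.01
Stainless water bottle €33.43: all other goods → 8% → €2.67
Tax on all other goods = €1.01 + €2.67 = €3.68

€3.68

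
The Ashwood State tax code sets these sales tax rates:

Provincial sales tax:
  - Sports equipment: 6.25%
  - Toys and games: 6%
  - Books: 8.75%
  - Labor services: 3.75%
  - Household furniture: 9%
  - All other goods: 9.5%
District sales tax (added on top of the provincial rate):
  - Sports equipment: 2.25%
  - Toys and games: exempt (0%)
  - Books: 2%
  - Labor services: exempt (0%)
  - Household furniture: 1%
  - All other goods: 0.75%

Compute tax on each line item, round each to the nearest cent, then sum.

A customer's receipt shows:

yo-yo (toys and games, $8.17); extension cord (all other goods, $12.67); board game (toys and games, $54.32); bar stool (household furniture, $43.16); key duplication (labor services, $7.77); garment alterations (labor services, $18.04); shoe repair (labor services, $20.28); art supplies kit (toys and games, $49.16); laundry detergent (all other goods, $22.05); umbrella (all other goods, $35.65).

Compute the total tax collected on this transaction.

Yo-yo $8.17: toys and games → 6% + 0% district = 6% → $0.49
Extension cord $12.67: all other goods → 9.5% + 0.75% district = 10.25% → $1.30
Board game $54.32: toys and games → 6% + 0% district = 6% → $3.26
Bar stool $43.16: household furniture → 9% + 1% district = 10% → $4.32
Key duplication $7.77: labor services → 3.75% + 0% district = 3.75% → $0.29
Garment alterations $18.04: labor services → 3.75% + 0% district = 3.75% → $0.68
Shoe repair $20.28: labor services → 3.75% + 0% district = 3.75% → $0.76
Art supplies kit $49.16: toys and games → 6% + 0% district = 6% → $2.95
Laundry detergent $22.05: all other goods → 9.5% + 0.75% district = 10.25% → $2.26
Umbrella $35.65: all other goods → 9.5% + 0.75% district = 10.25% → $3.65
Total tax = $0.49 + $1.30 + $3.26 + $4.32 + $0.29 + $0.68 + $0.76 + $2.95 + $2.26 + $3.65 = $19.96

$19.96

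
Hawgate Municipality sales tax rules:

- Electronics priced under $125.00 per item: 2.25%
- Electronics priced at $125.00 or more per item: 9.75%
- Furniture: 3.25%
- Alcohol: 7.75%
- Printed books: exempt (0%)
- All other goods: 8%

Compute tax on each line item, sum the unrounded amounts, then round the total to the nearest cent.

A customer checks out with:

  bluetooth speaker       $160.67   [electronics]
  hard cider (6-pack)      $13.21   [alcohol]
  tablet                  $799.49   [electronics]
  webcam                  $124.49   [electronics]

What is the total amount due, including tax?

Bluetooth speaker $160.67: electronics, $125.00 or more → 9.75% → $15.665325
Hard cider (6-pack) $13.21: alcohol → 7.75% → $1.023775
Tablet $799.49: electronics, $125.00 or more → 9.75% → $77.950275
Webcam $124.49: electronics, under $125.00 → 2.25% → $2.801025
Subtotal = $1097.86; unrounded tax = $97.4404 → $97.44; total due = $1195.30

$1195.30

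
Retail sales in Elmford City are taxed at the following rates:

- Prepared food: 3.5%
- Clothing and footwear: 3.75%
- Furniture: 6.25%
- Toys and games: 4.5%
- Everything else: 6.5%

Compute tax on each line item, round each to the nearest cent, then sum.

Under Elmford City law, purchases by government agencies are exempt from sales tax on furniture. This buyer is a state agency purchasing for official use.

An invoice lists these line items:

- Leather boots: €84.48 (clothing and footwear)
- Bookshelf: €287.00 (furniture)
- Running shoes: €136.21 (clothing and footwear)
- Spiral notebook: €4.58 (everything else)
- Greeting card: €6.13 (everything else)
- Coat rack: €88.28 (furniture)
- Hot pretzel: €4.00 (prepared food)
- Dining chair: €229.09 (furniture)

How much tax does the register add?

Leather boots €84.48: clothing and footwear → 3.75% → €3.17
Bookshelf €287.00: furniture, buyer-exempt → 0% → €0.00
Running shoes €136.21: clothing and footwear → 3.75% → €5.11
Spiral notebook €4.58: everything else → 6.5% → €0.30
Greeting card €6.13: everything else → 6.5% → €0.40
Coat rack €88.28: furniture, buyer-exempt → 0% → €0.00
Hot pretzel €4.00: prepared food → 3.5% → €0.14
Dining chair €229.09: furniture, buyer-exempt → 0% → €0.00
Total tax = €3.17 + €5.11 + €0.30 + €0.40 + €0.14 = €9.12

€9.12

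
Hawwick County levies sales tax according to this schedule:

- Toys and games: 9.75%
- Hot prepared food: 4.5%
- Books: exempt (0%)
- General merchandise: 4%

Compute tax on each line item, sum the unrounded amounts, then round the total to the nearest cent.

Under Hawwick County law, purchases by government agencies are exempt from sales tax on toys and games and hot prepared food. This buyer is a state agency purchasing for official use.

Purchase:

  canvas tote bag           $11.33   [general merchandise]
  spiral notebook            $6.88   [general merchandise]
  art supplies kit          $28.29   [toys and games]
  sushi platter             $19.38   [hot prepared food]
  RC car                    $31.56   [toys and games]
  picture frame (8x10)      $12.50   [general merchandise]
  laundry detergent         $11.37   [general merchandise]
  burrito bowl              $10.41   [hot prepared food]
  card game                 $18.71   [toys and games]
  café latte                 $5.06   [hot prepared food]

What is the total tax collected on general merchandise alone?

Canvas tote bag $11.33: general merchandise → 4% → $0.4532
Spiral notebook $6.88: general merchandise → 4% → $0.2752
Picture frame (8x10) $12.50: general merchandise → 4% → $0.50
Laundry detergent $11.37: general merchandise → 4% → $0.4548
Tax on general merchandise: unrounded sum = $1.6832 → $1.68

$1.68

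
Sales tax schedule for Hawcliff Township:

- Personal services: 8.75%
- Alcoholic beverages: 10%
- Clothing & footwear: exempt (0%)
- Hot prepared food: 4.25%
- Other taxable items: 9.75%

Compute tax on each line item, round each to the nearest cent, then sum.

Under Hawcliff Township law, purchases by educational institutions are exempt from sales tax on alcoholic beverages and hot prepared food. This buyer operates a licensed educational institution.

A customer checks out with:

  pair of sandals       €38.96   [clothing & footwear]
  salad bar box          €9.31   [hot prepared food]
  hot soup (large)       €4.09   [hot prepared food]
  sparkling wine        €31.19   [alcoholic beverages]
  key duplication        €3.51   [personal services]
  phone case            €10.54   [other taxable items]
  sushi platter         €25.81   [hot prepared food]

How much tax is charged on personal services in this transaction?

Key duplication €3.51: personal services → 8.75% → €0.31
Tax on personal services = €0.31

€0.31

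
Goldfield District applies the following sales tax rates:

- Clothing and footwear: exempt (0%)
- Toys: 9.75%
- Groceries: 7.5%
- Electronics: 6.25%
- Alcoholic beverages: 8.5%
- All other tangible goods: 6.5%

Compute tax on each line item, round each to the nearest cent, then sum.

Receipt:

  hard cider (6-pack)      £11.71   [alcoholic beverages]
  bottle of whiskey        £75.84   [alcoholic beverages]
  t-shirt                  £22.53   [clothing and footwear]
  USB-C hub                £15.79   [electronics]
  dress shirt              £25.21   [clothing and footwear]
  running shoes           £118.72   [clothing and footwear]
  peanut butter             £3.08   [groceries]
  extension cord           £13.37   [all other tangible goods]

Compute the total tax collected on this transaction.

Hard cider (6-pack) £11.71: alcoholic beverages → 8.5% → £1.00
Bottle of whiskey £75.84: alcoholic beverages → 8.5% → £6.45
T-shirt £22.53: clothing and footwear → 0% → £0.00
USB-C hub £15.79: electronics → 6.25% → £0.99
Dress shirt £25.21: clothing and footwear → 0% → £0.00
Running shoes £118.72: clothing and footwear → 0% → £0.00
Peanut butter £3.08: groceries → 7.5% → £0.23
Extension cord £13.37: all other tangible goods → 6.5% → £0.87
Total tax = £1.00 + £6.45 + £0.99 + £0.23 + £0.87 = £9.54

£9.54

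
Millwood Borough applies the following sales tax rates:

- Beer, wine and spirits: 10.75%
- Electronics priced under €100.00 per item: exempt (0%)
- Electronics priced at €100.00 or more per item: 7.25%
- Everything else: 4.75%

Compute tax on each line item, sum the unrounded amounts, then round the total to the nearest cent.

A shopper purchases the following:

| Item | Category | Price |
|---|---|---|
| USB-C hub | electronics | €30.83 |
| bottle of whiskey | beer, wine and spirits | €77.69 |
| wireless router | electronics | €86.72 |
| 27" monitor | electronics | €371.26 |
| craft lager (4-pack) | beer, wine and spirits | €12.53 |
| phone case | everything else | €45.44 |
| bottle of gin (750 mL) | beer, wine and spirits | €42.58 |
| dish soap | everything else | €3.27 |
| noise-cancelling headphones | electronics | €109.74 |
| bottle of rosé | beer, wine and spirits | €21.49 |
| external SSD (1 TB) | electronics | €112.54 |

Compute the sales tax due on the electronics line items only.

USB-C hub €30.83: electronics, under €100.00 → 0% → €0.00
Wireless router €86.72: electronics, under €100.00 → 0% → €0.00
27" monitor €371.26: electronics, €100.00 or more → 7.25% → €26.91635
Noise-cancelling headphones €109.74: electronics, €100.00 or more → 7.25% → €7.95615
External SSD (1 TB) €112.54: electronics, €100.00 or more → 7.25% → €8.15915
Tax on electronics: unrounded sum = €43.03165 → €43.03

€43.03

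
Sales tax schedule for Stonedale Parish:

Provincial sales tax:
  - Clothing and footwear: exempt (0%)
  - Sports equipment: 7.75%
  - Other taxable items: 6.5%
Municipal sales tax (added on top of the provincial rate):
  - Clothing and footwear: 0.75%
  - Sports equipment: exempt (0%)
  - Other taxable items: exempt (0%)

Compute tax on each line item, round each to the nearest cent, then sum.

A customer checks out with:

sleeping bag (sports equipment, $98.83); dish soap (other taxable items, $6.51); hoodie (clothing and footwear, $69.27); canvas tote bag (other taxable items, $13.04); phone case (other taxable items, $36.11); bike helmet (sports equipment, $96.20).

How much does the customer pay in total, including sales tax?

Sleeping bag $98.83: sports equipment → 7.75% + 0% municipal = 7.75% → $7.66
Dish soap $6.51: other taxable items → 6.5% + 0% municipal = 6.5% → $0.42
Hoodie $69.27: clothing and footwear → 0% + 0.75% municipal = 0.75% → $0.52
Canvas tote bag $13.04: other taxable items → 6.5% + 0% municipal = 6.5% → $0.85
Phone case $36.11: other taxable items → 6.5% + 0% municipal = 6.5% → $2.35
Bike helmet $96.20: sports equipment → 7.75% + 0% municipal = 7.75% → $7.46
Subtotal = $319.96; tax = $19.26; total due = $339.22

$339.22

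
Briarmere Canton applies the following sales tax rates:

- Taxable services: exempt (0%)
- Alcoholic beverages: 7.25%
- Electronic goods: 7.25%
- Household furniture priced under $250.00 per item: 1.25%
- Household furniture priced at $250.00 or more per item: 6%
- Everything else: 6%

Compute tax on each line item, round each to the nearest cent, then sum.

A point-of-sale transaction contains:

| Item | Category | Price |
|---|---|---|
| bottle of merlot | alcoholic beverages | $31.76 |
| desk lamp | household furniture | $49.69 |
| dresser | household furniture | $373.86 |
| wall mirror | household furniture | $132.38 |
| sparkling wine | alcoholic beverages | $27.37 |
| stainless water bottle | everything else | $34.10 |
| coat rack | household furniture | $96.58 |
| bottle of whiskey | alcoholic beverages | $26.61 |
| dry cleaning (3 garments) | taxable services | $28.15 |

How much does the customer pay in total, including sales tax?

$834.67

Bottle of merlot $31.76: alcoholic beverages → 7.25% → $2.30
Desk lamp $49.69: household furniture, under $250.00 → 1.25% → $0.62
Dresser $373.86: household furniture, $250.00 or more → 6% → $22.43
Wall mirror $132.38: household furniture, under $250.00 → 1.25% → $1.65
Sparkling wine $27.37: alcoholic beverages → 7.25% → $1.98
Stainless water bottle $34.10: everything else → 6% → $2.05
Coat rack $96.58: household furniture, under $250.00 → 1.25% → $1.21
Bottle of whiskey $26.61: alcoholic beverages → 7.25% → $1.93
Dry cleaning (3 garments) $28.15: taxable services → 0% → $0.00
Subtotal = $800.50; tax = $34.17; total due = $834.67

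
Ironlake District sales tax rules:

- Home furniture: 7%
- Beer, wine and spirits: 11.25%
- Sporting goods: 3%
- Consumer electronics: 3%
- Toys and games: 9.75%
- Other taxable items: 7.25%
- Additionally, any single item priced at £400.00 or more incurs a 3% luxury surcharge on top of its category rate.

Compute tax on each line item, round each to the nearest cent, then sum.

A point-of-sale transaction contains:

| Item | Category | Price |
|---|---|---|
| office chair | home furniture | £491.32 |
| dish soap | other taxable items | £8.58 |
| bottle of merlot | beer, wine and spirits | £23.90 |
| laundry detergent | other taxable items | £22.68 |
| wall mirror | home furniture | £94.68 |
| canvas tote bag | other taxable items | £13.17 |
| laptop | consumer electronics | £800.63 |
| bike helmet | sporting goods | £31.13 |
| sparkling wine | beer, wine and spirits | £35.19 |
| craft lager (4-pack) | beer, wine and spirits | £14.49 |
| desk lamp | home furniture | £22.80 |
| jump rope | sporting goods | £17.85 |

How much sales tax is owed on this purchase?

£118.36

Office chair £491.32: home furniture → 7% + 3% surcharge = 10% → £49.13
Dish soap £8.58: other taxable items → 7.25% → £0.62
Bottle of merlot £23.90: beer, wine and spirits → 11.25% → £2.69
Laundry detergent £22.68: other taxable items → 7.25% → £1.64
Wall mirror £94.68: home furniture → 7% → £6.63
Canvas tote bag £13.17: other taxable items → 7.25% → £0.95
Laptop £800.63: consumer electronics → 3% + 3% surcharge = 6% → £48.04
Bike helmet £31.13: sporting goods → 3% → £0.93
Sparkling wine £35.19: beer, wine and spirits → 11.25% → £3.96
Craft lager (4-pack) £14.49: beer, wine and spirits → 11.25% → £1.63
Desk lamp £22.80: home furniture → 7% → £1.60
Jump rope £17.85: sporting goods → 3% → £0.54
Total tax = £49.13 + £0.62 + £2.69 + £1.64 + £6.63 + £0.95 + £48.04 + £0.93 + £3.96 + £1.63 + £1.60 + £0.54 = £118.36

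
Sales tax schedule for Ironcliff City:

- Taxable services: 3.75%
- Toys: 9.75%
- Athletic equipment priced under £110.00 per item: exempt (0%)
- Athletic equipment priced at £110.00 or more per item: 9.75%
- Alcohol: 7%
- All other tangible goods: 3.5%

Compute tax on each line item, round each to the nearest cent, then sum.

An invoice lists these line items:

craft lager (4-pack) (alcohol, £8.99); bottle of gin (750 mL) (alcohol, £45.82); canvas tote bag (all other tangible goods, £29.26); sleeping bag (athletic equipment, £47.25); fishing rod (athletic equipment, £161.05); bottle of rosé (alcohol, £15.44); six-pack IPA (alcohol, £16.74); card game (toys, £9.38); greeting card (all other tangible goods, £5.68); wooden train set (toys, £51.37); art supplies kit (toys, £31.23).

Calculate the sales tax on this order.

Craft lager (4-pack) £8.99: alcohol → 7% → £0.63
Bottle of gin (750 mL) £45.82: alcohol → 7% → £3.21
Canvas tote bag £29.26: all other tangible goods → 3.5% → £1.02
Sleeping bag £47.25: athletic equipment, under £110.00 → 0% → £0.00
Fishing rod £161.05: athletic equipment, £110.00 or more → 9.75% → £15.70
Bottle of rosé £15.44: alcohol → 7% → £1.08
Six-pack IPA £16.74: alcohol → 7% → £1.17
Card game £9.38: toys → 9.75% → £0.91
Greeting card £5.68: all other tangible goods → 3.5% → £0.20
Wooden train set £51.37: toys → 9.75% → £5.01
Art supplies kit £31.23: toys → 9.75% → £3.04
Total tax = £0.63 + £3.21 + £1.02 + £15.70 + £1.08 + £1.17 + £0.91 + £0.20 + £5.01 + £3.04 = £31.97

£31.97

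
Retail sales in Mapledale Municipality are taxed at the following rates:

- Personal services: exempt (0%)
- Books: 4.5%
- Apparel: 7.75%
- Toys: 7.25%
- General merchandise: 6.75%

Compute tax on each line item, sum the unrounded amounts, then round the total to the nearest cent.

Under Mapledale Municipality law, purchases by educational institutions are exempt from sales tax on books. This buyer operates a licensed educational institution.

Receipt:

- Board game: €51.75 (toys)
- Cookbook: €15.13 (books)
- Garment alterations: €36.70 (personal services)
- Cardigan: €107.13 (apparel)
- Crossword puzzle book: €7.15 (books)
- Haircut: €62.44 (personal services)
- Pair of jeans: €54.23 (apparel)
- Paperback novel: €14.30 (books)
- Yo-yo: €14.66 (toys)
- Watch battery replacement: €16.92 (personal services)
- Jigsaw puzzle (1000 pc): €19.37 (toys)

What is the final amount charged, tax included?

€418.50

Board game €51.75: toys → 7.25% → €3.751875
Cookbook €15.13: books, buyer-exempt → 0% → €0.00
Garment alterations €36.70: personal services → 0% → €0.00
Cardigan €107.13: apparel → 7.75% → €8.302575
Crossword puzzle book €7.15: books, buyer-exempt → 0% → €0.00
Haircut €62.44: personal services → 0% → €0.00
Pair of jeans €54.23: apparel → 7.75% → €4.202825
Paperback novel €14.30: books, buyer-exempt → 0% → €0.00
Yo-yo €14.66: toys → 7.25% → €1.06285
Watch battery replacement €16.92: personal services → 0% → €0.00
Jigsaw puzzle (1000 pc) €19.37: toys → 7.25% → €1.404325
Subtotal = €399.78; unrounded tax = €18.72445 → €18.72; total due = €418.50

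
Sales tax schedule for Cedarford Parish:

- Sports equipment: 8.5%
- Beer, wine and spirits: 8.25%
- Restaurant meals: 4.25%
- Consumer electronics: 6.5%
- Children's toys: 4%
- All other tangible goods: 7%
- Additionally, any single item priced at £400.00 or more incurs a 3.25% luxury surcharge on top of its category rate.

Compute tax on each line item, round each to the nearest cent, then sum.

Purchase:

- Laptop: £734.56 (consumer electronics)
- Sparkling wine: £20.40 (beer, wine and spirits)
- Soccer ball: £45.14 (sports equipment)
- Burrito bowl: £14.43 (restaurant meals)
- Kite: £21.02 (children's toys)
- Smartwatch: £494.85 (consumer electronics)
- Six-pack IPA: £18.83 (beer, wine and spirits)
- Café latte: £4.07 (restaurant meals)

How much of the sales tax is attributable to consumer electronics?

Laptop £734.56: consumer electronics → 6.5% + 3.25% surcharge = 9.75% → £71.62
Smartwatch £494.85: consumer electronics → 6.5% + 3.25% surcharge = 9.75% → £48.25
Tax on consumer electronics = £71.62 + £48.25 = £119.87

£119.87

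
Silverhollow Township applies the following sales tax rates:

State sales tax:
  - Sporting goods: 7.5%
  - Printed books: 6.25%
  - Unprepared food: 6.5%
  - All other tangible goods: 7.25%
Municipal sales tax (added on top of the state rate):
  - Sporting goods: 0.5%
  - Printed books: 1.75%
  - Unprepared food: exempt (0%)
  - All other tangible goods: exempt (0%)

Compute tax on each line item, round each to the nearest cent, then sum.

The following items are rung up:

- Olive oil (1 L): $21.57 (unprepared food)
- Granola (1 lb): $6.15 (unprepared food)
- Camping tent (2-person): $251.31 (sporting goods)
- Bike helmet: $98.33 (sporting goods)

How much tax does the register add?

$29.77

Olive oil (1 L) $21.57: unprepared food → 6.5% + 0% municipal = 6.5% → $1.40
Granola (1 lb) $6.15: unprepared food → 6.5% + 0% municipal = 6.5% → $0.40
Camping tent (2-person) $251.31: sporting goods → 7.5% + 0.5% municipal = 8% → $20.10
Bike helmet $98.33: sporting goods → 7.5% + 0.5% municipal = 8% → $7.87
Total tax = $1.40 + $0.40 + $20.10 + $7.87 = $29.77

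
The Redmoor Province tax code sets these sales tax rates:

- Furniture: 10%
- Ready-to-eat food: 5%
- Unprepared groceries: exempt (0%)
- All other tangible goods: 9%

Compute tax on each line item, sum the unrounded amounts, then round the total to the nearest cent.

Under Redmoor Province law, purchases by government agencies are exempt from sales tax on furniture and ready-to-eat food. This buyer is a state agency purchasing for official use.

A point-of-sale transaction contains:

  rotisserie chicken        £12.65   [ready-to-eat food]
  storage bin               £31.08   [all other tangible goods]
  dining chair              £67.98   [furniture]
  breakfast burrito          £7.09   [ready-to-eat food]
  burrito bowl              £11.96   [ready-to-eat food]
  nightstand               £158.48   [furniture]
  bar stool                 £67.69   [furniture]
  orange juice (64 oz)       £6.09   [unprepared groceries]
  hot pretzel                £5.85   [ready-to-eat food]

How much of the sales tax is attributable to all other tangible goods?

Storage bin £31.08: all other tangible goods → 9% → £2.7972
Tax on all other tangible goods: unrounded sum = £2.7972 → £2.80

£2.80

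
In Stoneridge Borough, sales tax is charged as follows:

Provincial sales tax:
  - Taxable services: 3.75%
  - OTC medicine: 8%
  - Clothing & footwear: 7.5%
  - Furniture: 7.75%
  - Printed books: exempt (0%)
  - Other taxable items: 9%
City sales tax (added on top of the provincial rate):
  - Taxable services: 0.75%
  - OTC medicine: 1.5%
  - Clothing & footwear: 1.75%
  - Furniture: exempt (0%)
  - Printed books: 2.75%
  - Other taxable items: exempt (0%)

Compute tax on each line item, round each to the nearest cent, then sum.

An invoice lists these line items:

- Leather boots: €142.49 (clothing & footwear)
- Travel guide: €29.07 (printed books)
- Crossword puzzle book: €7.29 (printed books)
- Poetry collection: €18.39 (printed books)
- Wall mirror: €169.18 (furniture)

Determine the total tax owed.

€27.80

Leather boots €142.49: clothing & footwear → 7.5% + 1.75% city = 9.25% → €13.18
Travel guide €29.07: printed books → 0% + 2.75% city = 2.75% → €0.80
Crossword puzzle book €7.29: printed books → 0% + 2.75% city = 2.75% → €0.20
Poetry collection €18.39: printed books → 0% + 2.75% city = 2.75% → €0.51
Wall mirror €169.18: furniture → 7.75% + 0% city = 7.75% → €13.11
Total tax = €13.18 + €0.80 + €0.20 + €0.51 + €13.11 = €27.80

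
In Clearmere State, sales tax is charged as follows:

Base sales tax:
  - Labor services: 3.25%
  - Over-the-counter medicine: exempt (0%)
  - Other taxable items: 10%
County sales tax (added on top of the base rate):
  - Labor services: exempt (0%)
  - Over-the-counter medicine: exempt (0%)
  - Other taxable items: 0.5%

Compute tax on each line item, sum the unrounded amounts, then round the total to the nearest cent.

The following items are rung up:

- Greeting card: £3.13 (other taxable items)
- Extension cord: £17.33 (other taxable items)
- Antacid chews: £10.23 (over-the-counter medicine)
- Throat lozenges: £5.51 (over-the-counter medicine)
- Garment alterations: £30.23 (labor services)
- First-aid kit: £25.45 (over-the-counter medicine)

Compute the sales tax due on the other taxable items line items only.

Greeting card £3.13: other taxable items → 10% + 0.5% county = 10.5% → £0.32865
Extension cord £17.33: other taxable items → 10% + 0.5% county = 10.5% → £1.81965
Tax on other taxable items: unrounded sum = £2.1483 → £2.15

£2.15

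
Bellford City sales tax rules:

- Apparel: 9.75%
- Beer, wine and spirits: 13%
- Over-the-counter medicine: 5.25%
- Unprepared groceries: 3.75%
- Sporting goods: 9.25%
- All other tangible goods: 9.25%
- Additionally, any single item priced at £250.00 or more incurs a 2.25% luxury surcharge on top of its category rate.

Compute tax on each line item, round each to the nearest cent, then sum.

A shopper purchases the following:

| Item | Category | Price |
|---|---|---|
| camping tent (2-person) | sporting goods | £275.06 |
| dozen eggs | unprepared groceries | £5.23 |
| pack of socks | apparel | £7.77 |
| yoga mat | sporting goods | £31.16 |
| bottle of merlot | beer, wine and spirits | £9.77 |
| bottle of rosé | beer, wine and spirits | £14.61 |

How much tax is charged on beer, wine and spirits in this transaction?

Bottle of merlot £9.77: beer, wine and spirits → 13% → £1.27
Bottle of rosé £14.61: beer, wine and spirits → 13% → £1.90
Tax on beer, wine and spirits = £1.27 + £1.90 = £3.17

£3.17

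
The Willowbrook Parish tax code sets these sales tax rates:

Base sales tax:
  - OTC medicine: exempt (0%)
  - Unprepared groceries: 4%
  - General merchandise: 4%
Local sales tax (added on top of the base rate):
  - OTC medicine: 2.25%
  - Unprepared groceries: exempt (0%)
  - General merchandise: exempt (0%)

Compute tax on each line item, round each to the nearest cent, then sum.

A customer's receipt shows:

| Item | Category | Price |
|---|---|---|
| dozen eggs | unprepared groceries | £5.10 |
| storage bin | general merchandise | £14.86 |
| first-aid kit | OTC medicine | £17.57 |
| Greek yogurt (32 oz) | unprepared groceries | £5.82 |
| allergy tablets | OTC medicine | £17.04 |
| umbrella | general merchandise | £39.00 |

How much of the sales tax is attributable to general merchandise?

Storage bin £14.86: general merchandise → 4% + 0% local = 4% → £0.59
Umbrella £39.00: general merchandise → 4% + 0% local = 4% → £1.56
Tax on general merchandise = £0.59 + £1.56 = £2.15

£2.15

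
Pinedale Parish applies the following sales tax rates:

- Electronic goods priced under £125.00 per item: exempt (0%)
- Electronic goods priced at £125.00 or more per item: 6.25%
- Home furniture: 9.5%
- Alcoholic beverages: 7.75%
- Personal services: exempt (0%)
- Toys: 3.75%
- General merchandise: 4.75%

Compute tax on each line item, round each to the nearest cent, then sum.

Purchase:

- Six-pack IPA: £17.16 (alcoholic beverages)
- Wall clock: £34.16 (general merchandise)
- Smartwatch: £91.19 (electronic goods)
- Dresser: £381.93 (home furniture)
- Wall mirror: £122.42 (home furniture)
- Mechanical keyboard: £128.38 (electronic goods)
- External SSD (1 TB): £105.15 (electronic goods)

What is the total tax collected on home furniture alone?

£47.91

Dresser £381.93: home furniture → 9.5% → £36.28
Wall mirror £122.42: home furniture → 9.5% → £11.63
Tax on home furniture = £36.28 + £11.63 = £47.91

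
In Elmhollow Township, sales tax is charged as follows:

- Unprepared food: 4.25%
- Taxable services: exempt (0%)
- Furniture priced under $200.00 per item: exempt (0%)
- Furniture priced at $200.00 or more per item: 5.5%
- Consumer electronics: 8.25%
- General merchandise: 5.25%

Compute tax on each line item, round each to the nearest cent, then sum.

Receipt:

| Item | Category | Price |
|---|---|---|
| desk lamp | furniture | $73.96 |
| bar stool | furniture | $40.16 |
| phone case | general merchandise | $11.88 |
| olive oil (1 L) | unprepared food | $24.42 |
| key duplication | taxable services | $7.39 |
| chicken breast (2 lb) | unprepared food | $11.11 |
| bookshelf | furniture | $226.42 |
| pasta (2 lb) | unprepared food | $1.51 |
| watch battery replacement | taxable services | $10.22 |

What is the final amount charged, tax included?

$421.71

Desk lamp $73.96: furniture, under $200.00 → 0% → $0.00
Bar stool $40.16: furniture, under $200.00 → 0% → $0.00
Phone case $11.88: general merchandise → 5.25% → $0.62
Olive oil (1 L) $24.42: unprepared food → 4.25% → $1.04
Key duplication $7.39: taxable services → 0% → $0.00
Chicken breast (2 lb) $11.11: unprepared food → 4.25% → $0.47
Bookshelf $226.42: furniture, $200.00 or more → 5.5% → $12.45
Pasta (2 lb) $1.51: unprepared food → 4.25% → $0.06
Watch battery replacement $10.22: taxable services → 0% → $0.00
Subtotal = $407.07; tax = $14.64; total due = $421.71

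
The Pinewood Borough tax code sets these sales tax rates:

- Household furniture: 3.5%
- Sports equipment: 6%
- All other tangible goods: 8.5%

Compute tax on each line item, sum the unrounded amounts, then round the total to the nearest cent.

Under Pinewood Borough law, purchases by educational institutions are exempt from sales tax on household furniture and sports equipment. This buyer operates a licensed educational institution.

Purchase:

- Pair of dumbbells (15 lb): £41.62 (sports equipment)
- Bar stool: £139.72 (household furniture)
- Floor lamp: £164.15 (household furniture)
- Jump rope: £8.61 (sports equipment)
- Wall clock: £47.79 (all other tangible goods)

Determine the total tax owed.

Pair of dumbbells (15 lb) £41.62: sports equipment, buyer-exempt → 0% → £0.00
Bar stool £139.72: household furniture, buyer-exempt → 0% → £0.00
Floor lamp £164.15: household furniture, buyer-exempt → 0% → £0.00
Jump rope £8.61: sports equipment, buyer-exempt → 0% → £0.00
Wall clock £47.79: all other tangible goods → 8.5% → £4.06215
Unrounded tax sum = £4.06215 → £4.06

£4.06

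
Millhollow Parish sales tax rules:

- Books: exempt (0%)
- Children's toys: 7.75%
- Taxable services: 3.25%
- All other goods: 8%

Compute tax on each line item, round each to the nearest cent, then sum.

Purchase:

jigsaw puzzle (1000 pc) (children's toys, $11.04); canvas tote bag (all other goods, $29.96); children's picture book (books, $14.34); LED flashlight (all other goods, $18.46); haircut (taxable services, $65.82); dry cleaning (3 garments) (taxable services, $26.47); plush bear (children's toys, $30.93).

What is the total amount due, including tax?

$207.16

Jigsaw puzzle (1000 pc) $11.04: children's toys → 7.75% → $0.86
Canvas tote bag $29.96: all other goods → 8% → $2.40
Children's picture book $14.34: books → 0% → $0.00
LED flashlight $18.46: all other goods → 8% → $1.48
Haircut $65.82: taxable services → 3.25% → $2.14
Dry cleaning (3 garments) $26.47: taxable services → 3.25% → $0.86
Plush bear $30.93: children's toys → 7.75% → $2.40
Subtotal = $197.02; tax = $10.14; total due = $207.16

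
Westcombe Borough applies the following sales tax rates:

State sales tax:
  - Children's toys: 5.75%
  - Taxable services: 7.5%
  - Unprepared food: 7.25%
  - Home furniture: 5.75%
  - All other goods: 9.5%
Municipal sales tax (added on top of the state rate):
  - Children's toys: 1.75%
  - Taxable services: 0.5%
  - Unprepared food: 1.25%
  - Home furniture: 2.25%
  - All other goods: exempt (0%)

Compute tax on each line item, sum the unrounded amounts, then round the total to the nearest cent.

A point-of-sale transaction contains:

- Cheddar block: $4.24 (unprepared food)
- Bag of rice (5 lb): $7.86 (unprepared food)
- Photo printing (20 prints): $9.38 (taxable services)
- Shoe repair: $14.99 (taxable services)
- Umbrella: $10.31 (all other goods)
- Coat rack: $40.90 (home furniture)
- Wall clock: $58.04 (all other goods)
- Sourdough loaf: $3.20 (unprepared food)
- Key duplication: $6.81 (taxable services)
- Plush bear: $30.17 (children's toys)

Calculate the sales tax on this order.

$15.82

Cheddar block $4.24: unprepared food → 7.25% + 1.25% municipal = 8.5% → $0.3604
Bag of rice (5 lb) $7.86: unprepared food → 7.25% + 1.25% municipal = 8.5% → $0.6681
Photo printing (20 prints) $9.38: taxable services → 7.5% + 0.5% municipal = 8% → $0.7504
Shoe repair $14.99: taxable services → 7.5% + 0.5% municipal = 8% → $1.1992
Umbrella $10.31: all other goods → 9.5% + 0% municipal = 9.5% → $0.97945
Coat rack $40.90: home furniture → 5.75% + 2.25% municipal = 8% → $3.272
Wall clock $58.04: all other goods → 9.5% + 0% municipal = 9.5% → $5.5138
Sourdough loaf $3.20: unprepared food → 7.25% + 1.25% municipal = 8.5% → $0.272
Key duplication $6.81: taxable services → 7.5% + 0.5% municipal = 8% → $0.5448
Plush bear $30.17: children's toys → 5.75% + 1.75% municipal = 7.5% → $2.26275
Unrounded tax sum = $15.8229 → $15.82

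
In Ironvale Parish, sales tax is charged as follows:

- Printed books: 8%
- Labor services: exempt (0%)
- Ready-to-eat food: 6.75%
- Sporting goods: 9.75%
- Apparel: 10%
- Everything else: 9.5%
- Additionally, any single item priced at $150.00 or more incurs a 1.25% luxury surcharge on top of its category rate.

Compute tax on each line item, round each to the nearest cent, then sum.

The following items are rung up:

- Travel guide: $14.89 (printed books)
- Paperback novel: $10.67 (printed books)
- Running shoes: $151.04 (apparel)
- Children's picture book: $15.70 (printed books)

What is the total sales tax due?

$20.29

Travel guide $14.89: printed books → 8% → $1.19
Paperback novel $10.67: printed books → 8% → $0.85
Running shoes $151.04: apparel → 10% + 1.25% surcharge = 11.25% → $16.99
Children's picture book $15.70: printed books → 8% → $1.26
Total tax = $1.19 + $0.85 + $16.99 + $1.26 = $20.29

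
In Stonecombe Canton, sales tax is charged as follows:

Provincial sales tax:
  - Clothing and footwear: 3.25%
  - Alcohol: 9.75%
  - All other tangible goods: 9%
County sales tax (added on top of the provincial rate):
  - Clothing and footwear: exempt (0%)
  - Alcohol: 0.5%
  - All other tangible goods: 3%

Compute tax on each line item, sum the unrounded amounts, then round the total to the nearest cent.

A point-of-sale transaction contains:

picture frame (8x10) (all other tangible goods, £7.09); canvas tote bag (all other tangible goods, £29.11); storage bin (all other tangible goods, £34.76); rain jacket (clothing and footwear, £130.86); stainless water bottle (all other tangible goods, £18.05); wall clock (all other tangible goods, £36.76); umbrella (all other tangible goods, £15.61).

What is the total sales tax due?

Picture frame (8x10) £7.09: all other tangible goods → 9% + 3% county = 12% → £0.8508
Canvas tote bag £29.11: all other tangible goods → 9% + 3% county = 12% → £3.4932
Storage bin £34.76: all other tangible goods → 9% + 3% county = 12% → £4.1712
Rain jacket £130.86: clothing and footwear → 3.25% + 0% county = 3.25% → £4.25295
Stainless water bottle £18.05: all other tangible goods → 9% + 3% county = 12% → £2.166
Wall clock £36.76: all other tangible goods → 9% + 3% county = 12% → £4.4112
Umbrella £15.61: all other tangible goods → 9% + 3% county = 12% → £1.8732
Unrounded tax sum = £21.21855 → £21.22

£21.22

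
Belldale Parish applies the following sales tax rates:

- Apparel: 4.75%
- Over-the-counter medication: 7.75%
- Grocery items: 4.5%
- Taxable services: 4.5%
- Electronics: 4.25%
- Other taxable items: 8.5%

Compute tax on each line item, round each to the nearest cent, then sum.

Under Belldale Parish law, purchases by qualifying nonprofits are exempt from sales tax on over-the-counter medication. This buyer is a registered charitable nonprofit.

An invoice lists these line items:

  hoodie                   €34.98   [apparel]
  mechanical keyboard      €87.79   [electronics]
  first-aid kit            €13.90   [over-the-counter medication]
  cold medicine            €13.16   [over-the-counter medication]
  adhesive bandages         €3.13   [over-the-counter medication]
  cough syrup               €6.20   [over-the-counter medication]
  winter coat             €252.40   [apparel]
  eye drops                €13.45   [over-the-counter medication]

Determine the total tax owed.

Hoodie €34.98: apparel → 4.75% → €1.66
Mechanical keyboard €87.79: electronics → 4.25% → €3.73
First-aid kit €13.90: over-the-counter medication, buyer-exempt → 0% → €0.00
Cold medicine €13.16: over-the-counter medication, buyer-exempt → 0% → €0.00
Adhesive bandages €3.13: over-the-counter medication, buyer-exempt → 0% → €0.00
Cough syrup €6.20: over-the-counter medication, buyer-exempt → 0% → €0.00
Winter coat €252.40: apparel → 4.75% → €11.99
Eye drops €13.45: over-the-counter medication, buyer-exempt → 0% → €0.00
Total tax = €1.66 + €3.73 + €11.99 = €17.38

€17.38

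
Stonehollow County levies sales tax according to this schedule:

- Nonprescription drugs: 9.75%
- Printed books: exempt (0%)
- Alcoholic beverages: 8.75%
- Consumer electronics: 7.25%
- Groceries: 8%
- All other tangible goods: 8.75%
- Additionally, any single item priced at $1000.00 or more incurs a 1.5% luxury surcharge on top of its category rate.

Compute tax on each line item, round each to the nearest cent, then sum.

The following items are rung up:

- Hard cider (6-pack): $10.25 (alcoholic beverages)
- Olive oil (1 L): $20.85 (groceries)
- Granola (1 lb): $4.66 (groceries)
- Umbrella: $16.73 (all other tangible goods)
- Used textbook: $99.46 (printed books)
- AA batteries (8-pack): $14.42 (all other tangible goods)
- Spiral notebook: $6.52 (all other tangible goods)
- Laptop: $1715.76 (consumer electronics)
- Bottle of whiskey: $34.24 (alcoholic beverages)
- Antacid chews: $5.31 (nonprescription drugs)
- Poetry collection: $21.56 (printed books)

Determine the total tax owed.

Hard cider (6-pack) $10.25: alcoholic beverages → 8.75% → $0.90
Olive oil (1 L) $20.85: groceries → 8% → $1.67
Granola (1 lb) $4.66: groceries → 8% → $0.37
Umbrella $16.73: all other tangible goods → 8.75% → $1.46
Used textbook $99.46: printed books → 0% → $0.00
AA batteries (8-pack) $14.42: all other tangible goods → 8.75% → $1.26
Spiral notebook $6.52: all other tangible goods → 8.75% → $0.57
Laptop $1715.76: consumer electronics → 7.25% + 1.5% surcharge = 8.75% → $150.13
Bottle of whiskey $34.24: alcoholic beverages → 8.75% → $3.00
Antacid chews $5.31: nonprescription drugs → 9.75% → $0.52
Poetry collection $21.56: printed books → 0% → $0.00
Total tax = $0.90 + $1.67 + $0.37 + $1.46 + $1.26 + $0.57 + $150.13 + $3.00 + $0.52 = $159.88

$159.88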